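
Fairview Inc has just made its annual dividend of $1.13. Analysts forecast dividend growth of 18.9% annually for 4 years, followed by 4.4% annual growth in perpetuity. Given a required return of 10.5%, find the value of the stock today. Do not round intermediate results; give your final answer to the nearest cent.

D_1 = 1.34357
D_2 = 1.59750
D_3 = 1.89943
D_4 = 2.25843
Terminal value at year 4: TV = D_4×(1+g_2)/(r−g_2) = 2.35780/0.061 = 38.65241
P_0 = D_1/(1+r)^1 + D_2/(1+r)^2 + D_3/(1+r)^3 + D_4/(1+r)^4 + TV/(1+r)^4
    = 1.21590 + 1.30833 + 1.40779 + 1.51481 + 25.92552 = 31.37234

$31.37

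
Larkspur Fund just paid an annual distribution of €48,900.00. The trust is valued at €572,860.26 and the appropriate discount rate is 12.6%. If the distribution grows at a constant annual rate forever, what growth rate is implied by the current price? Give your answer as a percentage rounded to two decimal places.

P = D₀(1+g)/(r−g) ⇒ P(r−g) = D₀(1+g) ⇒ g(P+D₀) = P·r − D₀
g = (P·r − D₀)/(P + D₀) = (€572,860.26×0.126 − €48,900.00) / (€572,860.26 + €48,900.00) = 0.037443

3.74%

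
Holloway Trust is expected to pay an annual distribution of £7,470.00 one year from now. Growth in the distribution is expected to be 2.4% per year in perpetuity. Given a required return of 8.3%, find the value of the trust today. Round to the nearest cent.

£126610.17

Growing perpetuity: P = D₁ / (r − g) = £7,470.0000 / (0.083 − 0.024) = £126,610.17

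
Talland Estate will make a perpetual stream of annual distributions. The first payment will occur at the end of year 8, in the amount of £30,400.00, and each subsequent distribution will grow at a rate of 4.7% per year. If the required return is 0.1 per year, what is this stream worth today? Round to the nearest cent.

£294339.75

Value at end of year 7: C₁ / (r − g) = £30,400.00 / (0.1 − 0.047) = £573,584.9057
Discount to today: PV = £573,584.9057 / (1 + 0.1)^7 = £573,584.9057 / 1.948717 = £294,339.75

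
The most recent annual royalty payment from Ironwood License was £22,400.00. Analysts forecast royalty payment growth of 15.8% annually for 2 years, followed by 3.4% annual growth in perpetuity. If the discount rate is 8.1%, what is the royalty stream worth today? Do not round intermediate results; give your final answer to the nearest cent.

D_1 = 25939.20000
D_2 = 30037.59360
Terminal value at year 2: TV = D_2×(1+g_2)/(r−g_2) = 31058.87178/0.047 = 660827.05920
P_0 = D_1/(1+r)^1 + D_2/(1+r)^2 + TV/(1+r)^2
    = 23995.55967 + 25704.77160 + 565504.97509 = 615205.30636

£615205.31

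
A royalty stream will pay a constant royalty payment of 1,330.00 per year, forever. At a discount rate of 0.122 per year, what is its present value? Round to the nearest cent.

Level perpetuity: PV = C / r = 1,330.00 / 0.122 = 10,901.64

10901.64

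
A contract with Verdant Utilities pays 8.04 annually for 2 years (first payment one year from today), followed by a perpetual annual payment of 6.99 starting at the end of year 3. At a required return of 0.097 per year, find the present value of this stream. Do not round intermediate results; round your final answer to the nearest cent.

73.89

PV of 2-year annuity: 8.04 × [1 − (1+0.097)^−2] / 0.097 = 14.01010
Perpetuity value at year 2: 6.99 / 0.097 = 72.06186
PV of perpetuity: 72.06186 / (1+0.097)^2 = 59.88143
Total PV = 14.01010 + 59.88143 = 73.89153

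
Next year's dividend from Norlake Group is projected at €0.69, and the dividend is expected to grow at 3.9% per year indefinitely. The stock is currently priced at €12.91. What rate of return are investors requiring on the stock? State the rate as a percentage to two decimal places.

P = D₁/(r − g) ⇒ r = D₁/P + g = €0.6900/€12.91 + 0.039 = 0.053447 + 0.039 = 0.092447

9.24%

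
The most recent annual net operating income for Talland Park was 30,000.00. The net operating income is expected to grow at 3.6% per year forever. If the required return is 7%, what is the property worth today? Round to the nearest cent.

914117.65

D₁ = D₀ × (1 + g) = 30,000.00 × 1.036 = 31,080.0000
Growing perpetuity: P = D₁ / (r − g) = 31,080.0000 / (0.07 − 0.036) = 914,117.65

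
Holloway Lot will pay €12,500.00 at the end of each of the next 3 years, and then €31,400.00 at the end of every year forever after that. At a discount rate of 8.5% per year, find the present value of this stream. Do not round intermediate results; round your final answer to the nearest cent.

PV of 3-year annuity: €12,500.00 × [1 − (1+0.085)^−3] / 0.085 = 31925.27964
Perpetuity value at year 3: €31,400.00 / 0.085 = 369411.76471
PV of perpetuity: 369411.76471 / (1+0.085)^3 = 289215.46224
Total PV = 31925.27964 + 289215.46224 = 321140.74189

€321140.74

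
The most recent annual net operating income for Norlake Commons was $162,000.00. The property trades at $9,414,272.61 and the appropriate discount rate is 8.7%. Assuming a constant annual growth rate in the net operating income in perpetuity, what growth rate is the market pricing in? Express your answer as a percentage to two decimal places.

6.86%

P = D₀(1+g)/(r−g) ⇒ P(r−g) = D₀(1+g) ⇒ g(P+D₀) = P·r − D₀
g = (P·r − D₀)/(P + D₀) = ($9,414,272.61×0.087 − $162,000.00) / ($9,414,272.61 + $162,000.00) = 0.068611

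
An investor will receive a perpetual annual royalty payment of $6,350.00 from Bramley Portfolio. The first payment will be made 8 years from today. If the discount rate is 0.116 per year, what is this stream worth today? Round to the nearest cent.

Value at end of year 7: C / r = $6,350.00 / 0.116 = $54,741.3793
Discount to today: PV = $54,741.3793 / (1 + 0.116)^7 = $54,741.3793 / 2.156003 = $25,390.21

$25390.21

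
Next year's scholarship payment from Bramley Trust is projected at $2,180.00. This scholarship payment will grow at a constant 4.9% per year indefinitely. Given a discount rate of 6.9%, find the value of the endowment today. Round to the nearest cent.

Growing perpetuity: P = D₁ / (r − g) = $2,180.0000 / (0.069 − 0.049) = $109,000.00

$109000.00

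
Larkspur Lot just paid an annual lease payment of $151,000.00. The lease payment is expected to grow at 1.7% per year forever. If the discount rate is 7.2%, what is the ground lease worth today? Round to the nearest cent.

D₁ = D₀ × (1 + g) = $151,000.00 × 1.017 = $153,567.0000
Growing perpetuity: P = D₁ / (r − g) = $153,567.0000 / (0.072 − 0.017) = $2,792,127.27

$2792127.27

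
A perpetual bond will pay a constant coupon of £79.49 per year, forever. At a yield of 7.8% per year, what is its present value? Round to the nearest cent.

Level perpetuity: PV = C / r = £79.49 / 0.078 = £1,019.10

£1019.10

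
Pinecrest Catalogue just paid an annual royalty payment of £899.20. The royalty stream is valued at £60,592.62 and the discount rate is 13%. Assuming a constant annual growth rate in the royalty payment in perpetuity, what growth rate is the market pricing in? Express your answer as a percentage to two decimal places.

11.35%

P = D₀(1+g)/(r−g) ⇒ P(r−g) = D₀(1+g) ⇒ g(P+D₀) = P·r − D₀
g = (P·r − D₀)/(P + D₀) = (£60,592.62×0.13 − £899.20) / (£60,592.62 + £899.20) = 0.113476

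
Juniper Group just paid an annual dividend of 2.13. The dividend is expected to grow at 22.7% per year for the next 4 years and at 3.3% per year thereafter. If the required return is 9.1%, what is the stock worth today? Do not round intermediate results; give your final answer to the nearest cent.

72.22

D_1 = 2.61351
D_2 = 3.20678
D_3 = 3.93472
D_4 = 4.82790
Terminal value at year 4: TV = D_4×(1+g_2)/(r−g_2) = 4.98722/0.058 = 85.98648
P_0 = D_1/(1+r)^1 + D_2/(1+r)^2 + D_3/(1+r)^3 + D_4/(1+r)^4 + TV/(1+r)^4
    = 2.39552 + 2.69413 + 3.02997 + 3.40768 + 60.69196 = 72.21927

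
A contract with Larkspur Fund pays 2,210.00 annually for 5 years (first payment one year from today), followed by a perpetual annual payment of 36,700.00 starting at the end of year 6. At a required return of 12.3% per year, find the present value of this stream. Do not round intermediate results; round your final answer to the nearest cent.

174963.74

PV of 5-year annuity: 2,210.00 × [1 − (1+0.123)^−5] / 0.123 = 7907.70204
Perpetuity value at year 5: 36,700.00 / 0.123 = 298373.98374
PV of perpetuity: 298373.98374 / (1+0.123)^5 = 167056.03581
Total PV = 7907.70204 + 167056.03581 = 174963.73785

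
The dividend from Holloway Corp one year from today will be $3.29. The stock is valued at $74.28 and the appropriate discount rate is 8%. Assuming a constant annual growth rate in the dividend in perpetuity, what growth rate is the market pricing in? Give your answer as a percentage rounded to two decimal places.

3.57%

P = D₁/(r−g) ⇒ g = r − D₁/P = 0.08 − $3.29/$74.28 = 0.035708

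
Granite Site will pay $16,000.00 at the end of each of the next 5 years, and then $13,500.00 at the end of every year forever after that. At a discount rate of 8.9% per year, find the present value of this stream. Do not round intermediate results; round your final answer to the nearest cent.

$161434.80

PV of 5-year annuity: $16,000.00 × [1 − (1+0.089)^−5] / 0.089 = 62396.23442
Perpetuity value at year 5: $13,500.00 / 0.089 = 151685.39326
PV of perpetuity: 151685.39326 / (1+0.089)^5 = 99038.57047
Total PV = 62396.23442 + 99038.57047 = 161434.80489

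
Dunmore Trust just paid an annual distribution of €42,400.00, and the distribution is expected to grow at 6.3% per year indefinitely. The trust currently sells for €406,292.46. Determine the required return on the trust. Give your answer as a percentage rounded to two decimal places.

17.39%

D₁ = €42,400.00 × 1.063 = €45,071.2000
P = D₁/(r − g) ⇒ r = D₁/P + g = €45,071.2000/€406,292.46 + 0.063 = 0.110933 + 0.063 = 0.173933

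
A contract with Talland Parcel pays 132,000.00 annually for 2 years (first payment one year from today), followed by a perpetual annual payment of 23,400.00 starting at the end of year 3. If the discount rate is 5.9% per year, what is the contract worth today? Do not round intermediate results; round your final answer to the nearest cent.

595995.98

PV of 2-year annuity: 132,000.00 × [1 − (1+0.059)^−2] / 0.059 = 242347.39599
Perpetuity value at year 2: 23,400.00 / 0.059 = 396610.16949
PV of perpetuity: 396610.16949 / (1+0.059)^2 = 353648.58566
Total PV = 242347.39599 + 353648.58566 = 595995.98165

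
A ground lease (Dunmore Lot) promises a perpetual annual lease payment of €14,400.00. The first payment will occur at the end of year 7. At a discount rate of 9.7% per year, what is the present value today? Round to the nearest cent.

€85182.62

Value at end of year 6: C / r = €14,400.00 / 0.097 = €148,453.6082
Discount to today: PV = €148,453.6082 / (1 + 0.097)^6 = €148,453.6082 / 1.742769 = €85,182.62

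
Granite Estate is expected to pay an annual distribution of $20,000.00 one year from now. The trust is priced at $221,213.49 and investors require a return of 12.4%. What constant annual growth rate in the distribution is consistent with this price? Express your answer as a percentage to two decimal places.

P = D₁/(r−g) ⇒ g = r − D₁/P = 0.124 − $20,000.00/$221,213.49 = 0.033590

3.36%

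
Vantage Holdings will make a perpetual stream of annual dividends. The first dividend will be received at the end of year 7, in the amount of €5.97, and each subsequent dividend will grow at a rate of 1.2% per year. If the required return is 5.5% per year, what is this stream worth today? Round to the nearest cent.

€100.69

Value at end of year 6: C₁ / (r − g) = €5.97 / (0.055 − 0.012) = €138.8372
Discount to today: PV = €138.8372 / (1 + 0.055)^6 = €138.8372 / 1.378843 = €100.69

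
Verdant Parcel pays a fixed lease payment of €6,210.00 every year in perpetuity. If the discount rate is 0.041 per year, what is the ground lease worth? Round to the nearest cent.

€151463.41

Level perpetuity: PV = C / r = €6,210.00 / 0.041 = €151,463.41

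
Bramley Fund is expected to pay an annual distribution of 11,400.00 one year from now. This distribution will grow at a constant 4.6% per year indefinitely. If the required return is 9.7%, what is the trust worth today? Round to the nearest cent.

Growing perpetuity: P = D₁ / (r − g) = 11,400.0000 / (0.097 − 0.046) = 223,529.41

223529.41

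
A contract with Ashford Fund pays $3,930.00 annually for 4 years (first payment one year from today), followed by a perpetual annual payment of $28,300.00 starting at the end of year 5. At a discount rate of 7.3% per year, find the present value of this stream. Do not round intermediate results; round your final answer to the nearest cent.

PV of 4-year annuity: $3,930.00 × [1 − (1+0.073)^−4] / 0.073 = 13222.08048
Perpetuity value at year 4: $28,300.00 / 0.073 = 387671.23288
PV of perpetuity: 387671.23288 / (1+0.073)^4 = 292458.79586
Total PV = 13222.08048 + 292458.79586 = 305680.87633

$305680.88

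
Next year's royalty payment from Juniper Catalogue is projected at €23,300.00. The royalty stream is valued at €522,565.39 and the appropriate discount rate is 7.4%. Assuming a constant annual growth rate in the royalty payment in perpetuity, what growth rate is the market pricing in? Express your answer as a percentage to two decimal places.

2.94%

P = D₁/(r−g) ⇒ g = r − D₁/P = 0.074 − €23,300.00/€522,565.39 = 0.029412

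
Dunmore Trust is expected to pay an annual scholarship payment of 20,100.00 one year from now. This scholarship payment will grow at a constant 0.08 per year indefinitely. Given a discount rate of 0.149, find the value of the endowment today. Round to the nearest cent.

Growing perpetuity: P = D₁ / (r − g) = 20,100.0000 / (0.149 − 0.08) = 291,304.35

291304.35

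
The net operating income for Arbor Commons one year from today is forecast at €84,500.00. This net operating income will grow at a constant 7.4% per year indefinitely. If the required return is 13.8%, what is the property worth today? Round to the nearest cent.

€1320312.50

Growing perpetuity: P = D₁ / (r − g) = €84,500.0000 / (0.138 − 0.074) = €1,320,312.50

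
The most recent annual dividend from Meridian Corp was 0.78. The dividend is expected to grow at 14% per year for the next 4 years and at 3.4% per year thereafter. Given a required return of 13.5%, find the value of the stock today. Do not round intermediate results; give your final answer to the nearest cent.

11.28

D_1 = 0.88920
D_2 = 1.01369
D_3 = 1.15560
D_4 = 1.31739
Terminal value at year 4: TV = D_4×(1+g_2)/(r−g_2) = 1.36218/0.101 = 13.48693
P_0 = D_1/(1+r)^1 + D_2/(1+r)^2 + D_3/(1+r)^3 + D_4/(1+r)^4 + TV/(1+r)^4
    = 0.78344 + 0.78689 + 0.79035 + 0.79384 + 8.12699 = 11.28150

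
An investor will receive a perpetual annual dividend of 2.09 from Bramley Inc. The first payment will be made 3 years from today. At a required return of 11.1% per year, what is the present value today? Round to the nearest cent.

15.25

Value at end of year 2: C / r = 2.09 / 0.111 = 18.8288
Discount to today: PV = 18.8288 / (1 + 0.111)^2 = 18.8288 / 1.234321 = 15.25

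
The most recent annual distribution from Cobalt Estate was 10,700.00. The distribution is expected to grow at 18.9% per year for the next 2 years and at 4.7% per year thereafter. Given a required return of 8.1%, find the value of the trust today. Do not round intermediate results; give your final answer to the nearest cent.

423338.22

D_1 = 12722.30000
D_2 = 15126.81470
Terminal value at year 2: TV = D_2×(1+g_2)/(r−g_2) = 15837.77499/0.034 = 465816.91150
P_0 = D_1/(1+r)^1 + D_2/(1+r)^2 + TV/(1+r)^2
    = 11769.01018 + 12944.82248 + 398624.38632 = 423338.21897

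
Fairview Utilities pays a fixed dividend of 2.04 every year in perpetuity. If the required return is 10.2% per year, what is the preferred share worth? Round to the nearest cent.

20.00

Level perpetuity: PV = C / r = 2.04 / 0.102 = 20.00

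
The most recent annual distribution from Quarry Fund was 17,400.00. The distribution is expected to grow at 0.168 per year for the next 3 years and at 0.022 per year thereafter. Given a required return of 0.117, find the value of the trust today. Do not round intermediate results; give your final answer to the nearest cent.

D_1 = 20323.20000
D_2 = 23737.49760
D_3 = 27725.39720
Terminal value at year 3: TV = D_3×(1+g_2)/(r−g_2) = 28335.35594/0.095 = 298266.90458
P_0 = D_1/(1+r)^1 + D_2/(1+r)^2 + D_3/(1+r)^3 + TV/(1+r)^3
    = 18194.44942 + 19025.17182 + 19893.82335 + 214015.65752 = 271129.10211

271129.10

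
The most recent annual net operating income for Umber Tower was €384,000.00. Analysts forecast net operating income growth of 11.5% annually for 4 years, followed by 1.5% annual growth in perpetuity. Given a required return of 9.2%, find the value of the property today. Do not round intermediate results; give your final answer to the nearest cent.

D_1 = 428160.00000
D_2 = 477398.40000
D_3 = 532299.21600
D_4 = 593513.62584
Terminal value at year 4: TV = D_4×(1+g_2)/(r−g_2) = 602416.33023/0.077 = 7823588.70425
P_0 = D_1/(1+r)^1 + D_2/(1+r)^2 + D_3/(1+r)^3 + D_4/(1+r)^4 + TV/(1+r)^4
    = 392087.91209 + 400346.17397 + 408778.37361 + 417388.17452 + 5501935.02772 = 7120535.66191

€7120535.66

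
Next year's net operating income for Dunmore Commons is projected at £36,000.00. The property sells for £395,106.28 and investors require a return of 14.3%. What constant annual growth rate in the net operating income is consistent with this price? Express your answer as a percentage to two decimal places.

5.19%

P = D₁/(r−g) ⇒ g = r − D₁/P = 0.143 − £36,000.00/£395,106.28 = 0.051885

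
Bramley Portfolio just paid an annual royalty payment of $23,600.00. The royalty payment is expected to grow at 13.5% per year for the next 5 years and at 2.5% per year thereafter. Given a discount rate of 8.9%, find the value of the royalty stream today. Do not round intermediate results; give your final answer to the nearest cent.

$598654.25

D_1 = 26786.00000
D_2 = 30402.11000
D_3 = 34506.39485
D_4 = 39164.75815
D_5 = 44452.00051
Terminal value at year 5: TV = D_5×(1+g_2)/(r−g_2) = 45563.30052/0.064 = 711926.57060
P_0 = D_1/(1+r)^1 + D_2/(1+r)^2 + D_3/(1+r)^3 + D_4/(1+r)^4 + D_5/(1+r)^5 + TV/(1+r)^5
    = 24596.87787 + 25635.86445 + 26718.73843 + 27847.35364 + 29023.64222 + 464831.76999 = 598654.24660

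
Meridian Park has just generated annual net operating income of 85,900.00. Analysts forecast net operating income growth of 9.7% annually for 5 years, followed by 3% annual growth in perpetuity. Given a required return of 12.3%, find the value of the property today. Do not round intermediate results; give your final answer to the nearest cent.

D_1 = 94232.30000
D_2 = 103372.83310
D_3 = 113399.99791
D_4 = 124399.79771
D_5 = 136466.57809
Terminal value at year 5: TV = D_5×(1+g_2)/(r−g_2) = 140560.57543/0.093 = 1511404.03686
P_0 = D_1/(1+r)^1 + D_2/(1+r)^2 + D_3/(1+r)^3 + D_4/(1+r)^4 + D_5/(1+r)^5 + TV/(1+r)^5
    = 83911.21995 + 81968.48467 + 80070.72812 + 78216.90895 + 76406.00990 + 846217.09888 = 1246790.45046

1246790.45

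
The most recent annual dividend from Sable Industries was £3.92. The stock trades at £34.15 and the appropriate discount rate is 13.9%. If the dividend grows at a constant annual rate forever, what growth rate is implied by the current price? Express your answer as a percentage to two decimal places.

2.17%

P = D₀(1+g)/(r−g) ⇒ P(r−g) = D₀(1+g) ⇒ g(P+D₀) = P·r − D₀
g = (P·r − D₀)/(P + D₀) = (£34.15×0.139 − £3.92) / (£34.15 + £3.92) = 0.021719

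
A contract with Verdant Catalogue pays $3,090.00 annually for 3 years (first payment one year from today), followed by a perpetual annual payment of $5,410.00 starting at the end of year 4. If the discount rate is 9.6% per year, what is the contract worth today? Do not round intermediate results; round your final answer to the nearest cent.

$50543.80

PV of 3-year annuity: $3,090.00 × [1 − (1+0.096)^−3] / 0.096 = 7738.81056
Perpetuity value at year 3: $5,410.00 / 0.096 = 56354.16667
PV of perpetuity: 56354.16667 / (1+0.096)^3 = 42804.98701
Total PV = 7738.81056 + 42804.98701 = 50543.79757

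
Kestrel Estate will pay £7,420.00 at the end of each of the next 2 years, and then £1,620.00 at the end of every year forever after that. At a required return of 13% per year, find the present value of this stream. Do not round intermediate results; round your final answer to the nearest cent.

PV of 2-year annuity: £7,420.00 × [1 − (1+0.13)^−2] / 0.13 = 12377.32007
Perpetuity value at year 2: £1,620.00 / 0.13 = 12461.53846
PV of perpetuity: 12461.53846 / (1+0.13)^2 = 9759.21252
Total PV = 12377.32007 + 9759.21252 = 22136.53259

£22136.53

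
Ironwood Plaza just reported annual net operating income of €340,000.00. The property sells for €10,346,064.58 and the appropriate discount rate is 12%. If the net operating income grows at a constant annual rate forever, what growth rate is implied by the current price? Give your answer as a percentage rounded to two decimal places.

P = D₀(1+g)/(r−g) ⇒ P(r−g) = D₀(1+g) ⇒ g(P+D₀) = P·r − D₀
g = (P·r − D₀)/(P + D₀) = (€10,346,064.58×0.12 − €340,000.00) / (€10,346,064.58 + €340,000.00) = 0.084365

8.44%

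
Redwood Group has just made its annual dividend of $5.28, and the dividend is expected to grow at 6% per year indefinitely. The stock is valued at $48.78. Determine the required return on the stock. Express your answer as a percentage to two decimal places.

17.47%

D₁ = $5.28 × 1.06 = $5.5968
P = D₁/(r − g) ⇒ r = D₁/P + g = $5.5968/$48.78 + 0.06 = 0.114736 + 0.06 = 0.174736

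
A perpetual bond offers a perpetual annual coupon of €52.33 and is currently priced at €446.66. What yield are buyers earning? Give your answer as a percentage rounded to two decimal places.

P = C/r ⇒ r = C/P = €52.33/€446.66 = 0.117158

11.72%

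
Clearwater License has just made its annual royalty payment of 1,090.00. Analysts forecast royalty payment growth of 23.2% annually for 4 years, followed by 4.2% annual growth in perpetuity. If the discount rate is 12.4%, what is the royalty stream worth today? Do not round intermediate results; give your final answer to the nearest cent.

D_1 = 1342.88000
D_2 = 1654.42816
D_3 = 2038.25549
D_4 = 2511.13077
Terminal value at year 4: TV = D_4×(1+g_2)/(r−g_2) = 2616.59826/0.082 = 31909.73488
P_0 = D_1/(1+r)^1 + D_2/(1+r)^2 + D_3/(1+r)^3 + D_4/(1+r)^4 + TV/(1+r)^4
    = 1194.73310 + 1309.52951 + 1435.35619 + 1573.27298 + 19992.07862 = 25504.97040

25504.97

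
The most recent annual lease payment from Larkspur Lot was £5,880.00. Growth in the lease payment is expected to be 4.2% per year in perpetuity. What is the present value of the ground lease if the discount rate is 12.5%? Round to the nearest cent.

£73818.80

D₁ = D₀ × (1 + g) = £5,880.00 × 1.042 = £6,126.9600
Growing perpetuity: P = D₁ / (r − g) = £6,126.9600 / (0.125 − 0.042) = £73,818.80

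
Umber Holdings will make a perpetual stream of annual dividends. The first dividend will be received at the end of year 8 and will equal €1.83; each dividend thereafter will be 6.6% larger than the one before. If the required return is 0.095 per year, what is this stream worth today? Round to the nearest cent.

Value at end of year 7: C₁ / (r − g) = €1.83 / (0.095 − 0.066) = €63.1034
Discount to today: PV = €63.1034 / (1 + 0.095)^7 = €63.1034 / 1.887552 = €33.43

€33.43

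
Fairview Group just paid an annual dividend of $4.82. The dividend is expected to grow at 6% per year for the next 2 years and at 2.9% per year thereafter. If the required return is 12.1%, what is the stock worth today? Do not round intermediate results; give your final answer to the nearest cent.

$57.07

D_1 = 5.10920
D_2 = 5.41575
Terminal value at year 2: TV = D_2×(1+g_2)/(r−g_2) = 5.57281/0.092 = 60.57401
P_0 = D_1/(1+r)^1 + D_2/(1+r)^2 + TV/(1+r)^2
    = 4.55772 + 4.30970 + 48.20311 = 57.07053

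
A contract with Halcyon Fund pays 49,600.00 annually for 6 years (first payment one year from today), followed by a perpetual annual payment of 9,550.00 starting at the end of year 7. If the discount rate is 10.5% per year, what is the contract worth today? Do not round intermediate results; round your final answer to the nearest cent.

262854.17

PV of 6-year annuity: 49,600.00 × [1 − (1+0.105)^−6] / 0.105 = 212892.09763
Perpetuity value at year 6: 9,550.00 / 0.105 = 90952.38095
PV of perpetuity: 90952.38095 / (1+0.105)^6 = 49962.06780
Total PV = 212892.09763 + 49962.06780 = 262854.16543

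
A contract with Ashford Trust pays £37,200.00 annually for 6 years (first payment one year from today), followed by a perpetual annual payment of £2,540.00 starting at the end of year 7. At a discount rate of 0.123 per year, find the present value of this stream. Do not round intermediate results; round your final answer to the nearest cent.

£161949.19

PV of 6-year annuity: £37,200.00 × [1 − (1+0.123)^−6] / 0.123 = 151653.62493
Perpetuity value at year 6: £2,540.00 / 0.123 = 20650.40650
PV of perpetuity: 20650.40650 / (1+0.123)^6 = 10295.56222
Total PV = 151653.62493 + 10295.56222 = 161949.18715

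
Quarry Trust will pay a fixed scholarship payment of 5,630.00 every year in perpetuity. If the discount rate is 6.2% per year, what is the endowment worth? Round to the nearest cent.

90806.45

Level perpetuity: PV = C / r = 5,630.00 / 0.062 = 90,806.45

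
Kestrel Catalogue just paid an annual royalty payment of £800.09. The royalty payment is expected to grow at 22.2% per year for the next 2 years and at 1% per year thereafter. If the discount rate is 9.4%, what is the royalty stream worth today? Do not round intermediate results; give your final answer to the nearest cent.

D_1 = 977.70998
D_2 = 1194.76160
Terminal value at year 2: TV = D_2×(1+g_2)/(r−g_2) = 1206.70921/0.084 = 14365.58585
P_0 = D_1/(1+r)^1 + D_2/(1+r)^2 + TV/(1+r)^2
    = 893.70199 + 998.26676 + 12002.96937 = 13894.93812

£13894.94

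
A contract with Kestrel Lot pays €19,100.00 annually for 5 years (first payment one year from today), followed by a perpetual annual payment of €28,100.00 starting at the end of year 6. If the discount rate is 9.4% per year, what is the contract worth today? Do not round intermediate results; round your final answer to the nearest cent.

€264289.64

PV of 5-year annuity: €19,100.00 × [1 − (1+0.094)^−5] / 0.094 = 73527.64203
Perpetuity value at year 5: €28,100.00 / 0.094 = 298936.17021
PV of perpetuity: 298936.17021 / (1+0.094)^5 = 190761.99529
Total PV = 73527.64203 + 190761.99529 = 264289.63732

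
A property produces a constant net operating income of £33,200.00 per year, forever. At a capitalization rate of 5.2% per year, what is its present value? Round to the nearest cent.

Level perpetuity: PV = C / r = £33,200.00 / 0.052 = £638,461.54

£638461.54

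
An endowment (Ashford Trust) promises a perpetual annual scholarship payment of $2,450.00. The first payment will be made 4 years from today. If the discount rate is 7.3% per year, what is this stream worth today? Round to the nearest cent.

Value at end of year 3: C / r = $2,450.00 / 0.073 = $33,561.6438
Discount to today: PV = $33,561.6438 / (1 + 0.073)^3 = $33,561.6438 / 1.235376 = $27,167.15

$27167.15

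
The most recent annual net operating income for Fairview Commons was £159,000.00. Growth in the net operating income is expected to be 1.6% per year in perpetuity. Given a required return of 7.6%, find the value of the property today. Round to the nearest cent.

£2692400.00

D₁ = D₀ × (1 + g) = £159,000.00 × 1.016 = £161,544.0000
Growing perpetuity: P = D₁ / (r − g) = £161,544.0000 / (0.076 − 0.016) = £2,692,400.00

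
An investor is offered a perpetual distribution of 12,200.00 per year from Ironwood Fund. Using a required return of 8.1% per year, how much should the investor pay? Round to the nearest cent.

Level perpetuity: PV = C / r = 12,200.00 / 0.081 = 150,617.28

150617.28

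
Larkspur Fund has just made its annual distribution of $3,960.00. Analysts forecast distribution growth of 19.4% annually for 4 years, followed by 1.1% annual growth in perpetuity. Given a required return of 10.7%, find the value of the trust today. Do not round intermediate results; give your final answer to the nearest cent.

$75648.49

D_1 = 4728.24000
D_2 = 5645.51856
D_3 = 6740.74916
D_4 = 8048.45450
Terminal value at year 4: TV = D_4×(1+g_2)/(r−g_2) = 8136.98750/0.096 = 84760.28643
P_0 = D_1/(1+r)^1 + D_2/(1+r)^2 + D_3/(1+r)^3 + D_4/(1+r)^4 + TV/(1+r)^4
    = 4271.21951 + 4606.89801 + 4968.95775 + 5359.47204 + 56441.93992 = 75648.48723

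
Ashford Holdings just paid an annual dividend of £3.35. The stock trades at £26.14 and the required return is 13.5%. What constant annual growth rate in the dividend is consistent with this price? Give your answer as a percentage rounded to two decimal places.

0.61%

P = D₀(1+g)/(r−g) ⇒ P(r−g) = D₀(1+g) ⇒ g(P+D₀) = P·r − D₀
g = (P·r − D₀)/(P + D₀) = (£26.14×0.135 − £3.35) / (£26.14 + £3.35) = 0.006066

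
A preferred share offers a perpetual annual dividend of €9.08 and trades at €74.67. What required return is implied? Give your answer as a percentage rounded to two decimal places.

P = C/r ⇒ r = C/P = €9.08/€74.67 = 0.121602

12.16%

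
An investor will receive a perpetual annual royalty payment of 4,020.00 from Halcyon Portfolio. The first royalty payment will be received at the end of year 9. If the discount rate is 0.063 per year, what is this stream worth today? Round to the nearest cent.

Value at end of year 8: C / r = 4,020.00 / 0.063 = 63,809.5238
Discount to today: PV = 63,809.5238 / (1 + 0.063)^8 = 63,809.5238 / 1.630295 = 39,139.87

39139.87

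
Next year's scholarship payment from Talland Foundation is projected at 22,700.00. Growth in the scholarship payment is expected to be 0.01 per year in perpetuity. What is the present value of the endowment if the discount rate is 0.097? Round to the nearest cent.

Growing perpetuity: P = D₁ / (r − g) = 22,700.0000 / (0.097 − 0.01) = 260,919.54

260919.54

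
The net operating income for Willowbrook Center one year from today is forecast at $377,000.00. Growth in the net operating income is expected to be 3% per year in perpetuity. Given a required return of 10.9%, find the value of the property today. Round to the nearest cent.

$4772151.90

Growing perpetuity: P = D₁ / (r − g) = $377,000.0000 / (0.109 − 0.03) = $4,772,151.90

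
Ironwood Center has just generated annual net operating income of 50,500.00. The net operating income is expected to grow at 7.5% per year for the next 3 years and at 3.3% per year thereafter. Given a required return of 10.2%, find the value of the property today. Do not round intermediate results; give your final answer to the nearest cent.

D_1 = 54287.50000
D_2 = 58359.06250
D_3 = 62735.99219
Terminal value at year 3: TV = D_3×(1+g_2)/(r−g_2) = 64806.27993/0.069 = 939221.44826
P_0 = D_1/(1+r)^1 + D_2/(1+r)^2 + D_3/(1+r)^3 + TV/(1+r)^3
    = 49262.70417 + 48055.72322 + 46878.31439 + 701815.92416 = 846012.66595

846012.67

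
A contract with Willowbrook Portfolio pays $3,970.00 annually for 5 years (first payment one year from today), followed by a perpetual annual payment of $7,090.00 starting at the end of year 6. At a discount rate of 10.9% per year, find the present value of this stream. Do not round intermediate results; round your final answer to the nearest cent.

PV of 5-year annuity: $3,970.00 × [1 − (1+0.109)^−5] / 0.109 = 14709.69600
Perpetuity value at year 5: $7,090.00 / 0.109 = 65045.87156
PV of perpetuity: 65045.87156 / (1+0.109)^5 = 38775.91070
Total PV = 14709.69600 + 38775.91070 = 53485.60669

$53485.61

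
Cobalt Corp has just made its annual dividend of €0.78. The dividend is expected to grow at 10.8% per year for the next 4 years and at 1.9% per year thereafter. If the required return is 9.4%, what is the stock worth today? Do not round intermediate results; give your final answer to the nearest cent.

€14.37

D_1 = 0.86424
D_2 = 0.95758
D_3 = 1.06100
D_4 = 1.17558
Terminal value at year 4: TV = D_4×(1+g_2)/(r−g_2) = 1.19792/0.075 = 15.97227
P_0 = D_1/(1+r)^1 + D_2/(1+r)^2 + D_3/(1+r)^3 + D_4/(1+r)^4 + TV/(1+r)^4
    = 0.78998 + 0.80009 + 0.81033 + 0.82070 + 11.15058 = 14.37168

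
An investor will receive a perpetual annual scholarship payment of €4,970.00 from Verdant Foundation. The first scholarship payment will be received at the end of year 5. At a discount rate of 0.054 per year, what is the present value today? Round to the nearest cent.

Value at end of year 4: C / r = €4,970.00 / 0.054 = €92,037.0370
Discount to today: PV = €92,037.0370 / (1 + 0.054)^4 = €92,037.0370 / 1.234134 = €74,576.19

€74576.19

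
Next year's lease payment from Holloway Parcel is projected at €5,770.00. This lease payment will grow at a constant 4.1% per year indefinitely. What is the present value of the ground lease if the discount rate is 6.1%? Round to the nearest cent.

€288500.00

Growing perpetuity: P = D₁ / (r − g) = €5,770.0000 / (0.061 − 0.041) = €288,500.00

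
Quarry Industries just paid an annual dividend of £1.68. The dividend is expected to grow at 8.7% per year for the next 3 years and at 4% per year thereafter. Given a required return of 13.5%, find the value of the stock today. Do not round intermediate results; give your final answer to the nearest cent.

£20.78

D_1 = 1.82616
D_2 = 1.98504
D_3 = 2.15773
Terminal value at year 3: TV = D_3×(1+g_2)/(r−g_2) = 2.24404/0.095 = 23.62151
P_0 = D_1/(1+r)^1 + D_2/(1+r)^2 + D_3/(1+r)^3 + TV/(1+r)^3
    = 1.60895 + 1.54091 + 1.47574 + 16.15549 = 20.78109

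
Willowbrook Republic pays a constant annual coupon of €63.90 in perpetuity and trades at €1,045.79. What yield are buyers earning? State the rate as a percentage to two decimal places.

P = C/r ⇒ r = C/P = €63.90/€1,045.79 = 0.061102

6.11%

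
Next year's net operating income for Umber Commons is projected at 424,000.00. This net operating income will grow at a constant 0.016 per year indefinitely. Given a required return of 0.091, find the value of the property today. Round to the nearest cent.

Growing perpetuity: P = D₁ / (r − g) = 424,000.0000 / (0.091 − 0.016) = 5,653,333.33

5653333.33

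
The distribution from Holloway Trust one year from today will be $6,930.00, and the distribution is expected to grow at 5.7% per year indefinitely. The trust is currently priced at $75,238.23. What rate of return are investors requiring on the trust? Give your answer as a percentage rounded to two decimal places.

P = D₁/(r − g) ⇒ r = D₁/P + g = $6,930.0000/$75,238.23 + 0.057 = 0.092107 + 0.057 = 0.149107

14.91%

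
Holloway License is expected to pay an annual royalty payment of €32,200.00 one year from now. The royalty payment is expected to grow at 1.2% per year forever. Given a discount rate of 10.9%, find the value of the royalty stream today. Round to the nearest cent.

Growing perpetuity: P = D₁ / (r − g) = €32,200.0000 / (0.109 − 0.012) = €331,958.76

€331958.76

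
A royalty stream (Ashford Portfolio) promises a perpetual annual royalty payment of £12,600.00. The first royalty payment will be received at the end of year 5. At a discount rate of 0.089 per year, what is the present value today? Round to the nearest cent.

Value at end of year 4: C / r = £12,600.00 / 0.089 = £141,573.0337
Discount to today: PV = £141,573.0337 / (1 + 0.089)^4 = £141,573.0337 / 1.406409 = £100,662.80

£100662.80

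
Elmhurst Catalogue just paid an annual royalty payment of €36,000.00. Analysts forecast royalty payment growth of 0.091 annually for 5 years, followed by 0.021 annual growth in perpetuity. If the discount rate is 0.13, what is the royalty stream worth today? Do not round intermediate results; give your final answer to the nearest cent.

€445098.79

D_1 = 39276.00000
D_2 = 42850.11600
D_3 = 46749.47656
D_4 = 51003.67892
D_5 = 55645.01370
Terminal value at year 5: TV = D_5×(1+g_2)/(r−g_2) = 56813.55899/0.109 = 521225.31186
P_0 = D_1/(1+r)^1 + D_2/(1+r)^2 + D_3/(1+r)^3 + D_4/(1+r)^4 + D_5/(1+r)^5 + TV/(1+r)^5
    = 34757.52212 + 33557.92623 + 32399.73231 + 31281.51146 + 30201.88408 + 282900.21690 = 445098.79311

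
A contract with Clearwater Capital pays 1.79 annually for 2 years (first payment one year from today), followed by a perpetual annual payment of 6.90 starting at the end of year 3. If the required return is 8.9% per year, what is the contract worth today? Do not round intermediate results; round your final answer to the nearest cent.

PV of 2-year annuity: 1.79 × [1 − (1+0.089)^−2] / 0.089 = 3.15309
Perpetuity value at year 2: 6.90 / 0.089 = 77.52809
PV of perpetuity: 77.52809 / (1+0.089)^2 = 65.37374
Total PV = 3.15309 + 65.37374 = 68.52682

68.53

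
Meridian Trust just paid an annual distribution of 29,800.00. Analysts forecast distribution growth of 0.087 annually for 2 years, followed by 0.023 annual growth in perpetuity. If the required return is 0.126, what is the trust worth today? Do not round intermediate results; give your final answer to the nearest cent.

D_1 = 32392.60000
D_2 = 35210.75620
Terminal value at year 2: TV = D_2×(1+g_2)/(r−g_2) = 36020.60359/0.103 = 349714.59799
P_0 = D_1/(1+r)^1 + D_2/(1+r)^2 + TV/(1+r)^2
    = 28767.85080 + 27771.45099 + 275827.12977 = 332366.43156

332366.43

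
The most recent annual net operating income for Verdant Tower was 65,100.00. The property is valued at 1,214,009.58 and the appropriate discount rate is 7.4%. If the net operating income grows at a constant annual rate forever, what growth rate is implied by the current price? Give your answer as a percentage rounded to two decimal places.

P = D₀(1+g)/(r−g) ⇒ P(r−g) = D₀(1+g) ⇒ g(P+D₀) = P·r − D₀
g = (P·r − D₀)/(P + D₀) = (1,214,009.58×0.074 − 65,100.00) / (1,214,009.58 + 65,100.00) = 0.019339

1.93%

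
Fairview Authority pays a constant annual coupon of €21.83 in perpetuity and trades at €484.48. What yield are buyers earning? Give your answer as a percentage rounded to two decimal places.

P = C/r ⇒ r = C/P = €21.83/€484.48 = 0.045059

4.51%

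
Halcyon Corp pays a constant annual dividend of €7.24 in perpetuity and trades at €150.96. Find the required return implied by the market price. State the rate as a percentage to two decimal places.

4.80%

P = C/r ⇒ r = C/P = €7.24/€150.96 = 0.047960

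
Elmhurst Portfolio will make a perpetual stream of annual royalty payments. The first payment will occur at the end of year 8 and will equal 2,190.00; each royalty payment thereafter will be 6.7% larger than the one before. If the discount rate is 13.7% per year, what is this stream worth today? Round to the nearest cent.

12735.70

Value at end of year 7: C₁ / (r − g) = 2,190.00 / (0.137 − 0.067) = 31,285.7143
Discount to today: PV = 31,285.7143 / (1 + 0.137)^7 = 31,285.7143 / 2.456537 = 12,735.70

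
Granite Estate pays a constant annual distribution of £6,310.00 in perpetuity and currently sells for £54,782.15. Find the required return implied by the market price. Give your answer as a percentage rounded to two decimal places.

P = C/r ⇒ r = C/P = £6,310.00/£54,782.15 = 0.115184

11.52%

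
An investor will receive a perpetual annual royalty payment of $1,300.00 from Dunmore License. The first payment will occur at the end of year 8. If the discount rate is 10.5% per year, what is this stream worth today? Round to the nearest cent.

$6154.86

Value at end of year 7: C / r = $1,300.00 / 0.105 = $12,380.9524
Discount to today: PV = $12,380.9524 / (1 + 0.105)^7 = $12,380.9524 / 2.011574 = $6,154.86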